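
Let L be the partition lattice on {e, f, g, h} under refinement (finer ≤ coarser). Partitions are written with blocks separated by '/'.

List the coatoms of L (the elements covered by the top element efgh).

e/fgh, ef/gh, efg/h, efh/g, eg/fh, egh/f, eh/fg

The coatoms are exactly the elements covered by efgh: e/fgh, ef/gh, efg/h, efh/g, eg/fh, egh/f, eh/fg.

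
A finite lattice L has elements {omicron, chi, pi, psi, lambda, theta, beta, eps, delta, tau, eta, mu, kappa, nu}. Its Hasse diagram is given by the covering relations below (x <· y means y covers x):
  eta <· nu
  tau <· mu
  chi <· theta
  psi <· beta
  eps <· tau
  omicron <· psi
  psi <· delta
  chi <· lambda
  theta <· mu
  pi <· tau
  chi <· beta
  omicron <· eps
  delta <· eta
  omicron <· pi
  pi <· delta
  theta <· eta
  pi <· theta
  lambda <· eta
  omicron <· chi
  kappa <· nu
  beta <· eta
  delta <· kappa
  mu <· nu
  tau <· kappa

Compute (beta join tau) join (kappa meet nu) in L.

beta ∨ tau = nu
kappa ∧ nu = kappa
nu ∨ kappa = nu

nu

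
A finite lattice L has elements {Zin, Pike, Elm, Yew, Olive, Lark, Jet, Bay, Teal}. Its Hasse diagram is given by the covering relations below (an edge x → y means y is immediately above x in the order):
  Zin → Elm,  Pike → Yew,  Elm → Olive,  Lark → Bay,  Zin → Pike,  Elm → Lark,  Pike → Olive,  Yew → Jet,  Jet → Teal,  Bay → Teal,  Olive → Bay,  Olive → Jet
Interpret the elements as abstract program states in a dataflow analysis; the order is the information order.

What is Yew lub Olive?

Jet

Common upper bounds of {Yew, Olive}: Jet, Teal.
The least among these is Jet.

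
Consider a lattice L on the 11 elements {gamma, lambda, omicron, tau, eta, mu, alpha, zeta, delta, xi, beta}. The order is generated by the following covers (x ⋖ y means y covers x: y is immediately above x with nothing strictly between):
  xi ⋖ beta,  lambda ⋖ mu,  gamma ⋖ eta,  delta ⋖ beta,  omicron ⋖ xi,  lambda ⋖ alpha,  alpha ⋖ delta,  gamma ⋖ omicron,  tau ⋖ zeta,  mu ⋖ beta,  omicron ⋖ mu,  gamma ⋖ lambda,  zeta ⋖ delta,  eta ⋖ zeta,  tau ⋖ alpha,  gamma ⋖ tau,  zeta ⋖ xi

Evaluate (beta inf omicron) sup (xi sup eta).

xi

beta ∧ omicron = omicron
xi ∨ eta = xi
omicron ∨ xi = xi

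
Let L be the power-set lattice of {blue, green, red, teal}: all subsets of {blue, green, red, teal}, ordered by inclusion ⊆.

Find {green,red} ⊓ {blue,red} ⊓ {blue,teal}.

Under ⊆, meet is intersection: {green,red} ∩ {blue,red} ∩ {blue,teal} = ∅.

∅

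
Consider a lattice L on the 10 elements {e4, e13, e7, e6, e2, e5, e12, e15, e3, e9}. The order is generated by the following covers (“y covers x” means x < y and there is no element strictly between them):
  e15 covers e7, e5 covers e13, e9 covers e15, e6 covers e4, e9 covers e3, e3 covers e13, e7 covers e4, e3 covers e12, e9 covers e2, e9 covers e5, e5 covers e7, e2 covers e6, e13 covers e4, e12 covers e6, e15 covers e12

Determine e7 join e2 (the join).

Common upper bounds of {e7, e2}: e9.
The least among these is e9.

e9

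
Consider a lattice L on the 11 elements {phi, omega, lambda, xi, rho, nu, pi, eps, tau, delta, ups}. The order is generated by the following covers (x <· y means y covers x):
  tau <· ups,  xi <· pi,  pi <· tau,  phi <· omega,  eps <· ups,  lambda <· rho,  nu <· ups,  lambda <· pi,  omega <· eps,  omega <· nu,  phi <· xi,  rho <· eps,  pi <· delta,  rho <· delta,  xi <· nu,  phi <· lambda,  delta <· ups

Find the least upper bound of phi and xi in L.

Common upper bounds of {phi, xi}: delta, nu, pi, tau, ups, xi.
The least among these is xi.

xi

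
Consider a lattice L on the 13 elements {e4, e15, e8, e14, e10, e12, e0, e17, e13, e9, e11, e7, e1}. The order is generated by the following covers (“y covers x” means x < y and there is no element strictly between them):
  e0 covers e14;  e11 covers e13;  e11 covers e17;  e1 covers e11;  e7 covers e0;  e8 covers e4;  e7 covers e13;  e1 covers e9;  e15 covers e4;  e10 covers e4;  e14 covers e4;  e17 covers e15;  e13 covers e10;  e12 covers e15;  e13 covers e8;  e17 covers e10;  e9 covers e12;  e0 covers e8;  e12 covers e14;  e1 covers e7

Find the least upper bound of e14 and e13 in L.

e7

Common upper bounds of {e14, e13}: e1, e7.
The least among these is e7.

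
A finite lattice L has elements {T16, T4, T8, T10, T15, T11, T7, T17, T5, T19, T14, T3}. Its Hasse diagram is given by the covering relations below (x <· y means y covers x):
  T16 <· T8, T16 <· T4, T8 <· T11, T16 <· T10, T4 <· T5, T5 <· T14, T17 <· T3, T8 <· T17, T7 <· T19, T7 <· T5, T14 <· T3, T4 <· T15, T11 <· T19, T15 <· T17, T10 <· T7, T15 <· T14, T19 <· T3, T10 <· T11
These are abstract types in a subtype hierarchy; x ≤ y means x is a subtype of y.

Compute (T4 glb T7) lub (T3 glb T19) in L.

T4 ∧ T7 = T16
T3 ∧ T19 = T19
T16 ∨ T19 = T19

T19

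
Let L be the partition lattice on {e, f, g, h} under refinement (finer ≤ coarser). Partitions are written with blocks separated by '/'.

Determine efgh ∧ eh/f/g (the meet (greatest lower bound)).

The meet (common refinement) of efgh and eh/f/g intersects blocks pairwise, giving eh/f/g.

eh/f/g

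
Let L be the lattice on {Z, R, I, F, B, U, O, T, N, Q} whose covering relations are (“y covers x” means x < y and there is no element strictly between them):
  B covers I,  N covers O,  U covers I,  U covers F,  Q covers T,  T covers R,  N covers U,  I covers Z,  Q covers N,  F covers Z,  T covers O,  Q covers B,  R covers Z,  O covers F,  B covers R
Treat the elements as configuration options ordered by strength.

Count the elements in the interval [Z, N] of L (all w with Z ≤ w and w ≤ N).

6

The interval [Z, N] = {F, I, N, O, U, Z}, which has 6 elements.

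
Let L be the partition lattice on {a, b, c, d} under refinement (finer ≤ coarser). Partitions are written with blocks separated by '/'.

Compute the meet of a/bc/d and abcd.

The meet (common refinement) of a/bc/d and abcd intersects blocks pairwise, giving a/bc/d.

a/bc/d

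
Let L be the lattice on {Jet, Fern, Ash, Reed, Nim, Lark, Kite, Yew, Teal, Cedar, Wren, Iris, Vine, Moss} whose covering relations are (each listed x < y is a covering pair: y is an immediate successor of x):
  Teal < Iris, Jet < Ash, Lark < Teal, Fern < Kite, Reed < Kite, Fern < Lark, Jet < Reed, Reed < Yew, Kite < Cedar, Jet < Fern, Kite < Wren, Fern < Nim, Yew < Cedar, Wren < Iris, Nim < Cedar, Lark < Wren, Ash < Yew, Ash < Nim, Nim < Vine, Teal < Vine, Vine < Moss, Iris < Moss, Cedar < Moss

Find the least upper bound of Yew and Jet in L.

Common upper bounds of {Yew, Jet}: Cedar, Moss, Yew.
The least among these is Yew.

Yew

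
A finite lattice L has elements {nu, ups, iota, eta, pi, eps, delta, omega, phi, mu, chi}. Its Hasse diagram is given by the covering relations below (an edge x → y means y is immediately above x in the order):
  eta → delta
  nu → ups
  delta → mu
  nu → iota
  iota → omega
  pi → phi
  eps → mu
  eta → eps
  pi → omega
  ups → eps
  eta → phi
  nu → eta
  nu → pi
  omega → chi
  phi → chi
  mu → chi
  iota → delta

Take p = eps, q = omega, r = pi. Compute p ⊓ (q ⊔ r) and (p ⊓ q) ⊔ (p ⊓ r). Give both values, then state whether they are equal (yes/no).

q ⊔ r = omega, so p ⊓ (q ⊔ r) = eps ⊓ omega = nu.
p ⊓ q = nu and p ⊓ r = nu, so (p ⊓ q) ⊔ (p ⊓ r) = nu ⊔ nu = nu.
Equal: yes.

nu; nu; yes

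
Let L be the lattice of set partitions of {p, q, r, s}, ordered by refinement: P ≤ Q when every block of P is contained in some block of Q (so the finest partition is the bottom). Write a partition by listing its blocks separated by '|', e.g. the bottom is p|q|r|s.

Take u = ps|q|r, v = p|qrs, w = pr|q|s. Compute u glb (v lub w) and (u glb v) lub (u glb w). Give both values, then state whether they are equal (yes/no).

ps|q|r; p|q|r|s; no

v lub w = pqrs, so u glb (v lub w) = ps|q|r glb pqrs = ps|q|r.
u glb v = p|q|r|s and u glb w = p|q|r|s, so (u glb v) lub (u glb w) = p|q|r|s lub p|q|r|s = p|q|r|s.
Equal: no.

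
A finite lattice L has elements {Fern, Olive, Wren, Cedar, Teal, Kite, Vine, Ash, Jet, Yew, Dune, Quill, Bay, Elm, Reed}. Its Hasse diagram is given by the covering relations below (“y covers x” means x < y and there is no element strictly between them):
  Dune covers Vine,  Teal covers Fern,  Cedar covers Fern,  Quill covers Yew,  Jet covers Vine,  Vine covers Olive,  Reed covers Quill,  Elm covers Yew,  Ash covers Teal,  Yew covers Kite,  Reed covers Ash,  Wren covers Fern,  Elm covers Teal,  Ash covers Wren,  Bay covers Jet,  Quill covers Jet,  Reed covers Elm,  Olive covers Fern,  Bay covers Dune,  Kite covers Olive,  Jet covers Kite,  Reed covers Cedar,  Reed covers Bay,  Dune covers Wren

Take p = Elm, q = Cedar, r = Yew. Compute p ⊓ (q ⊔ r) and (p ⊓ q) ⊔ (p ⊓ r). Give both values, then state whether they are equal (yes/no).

Elm; Yew; no

q ⊔ r = Reed, so p ⊓ (q ⊔ r) = Elm ⊓ Reed = Elm.
p ⊓ q = Fern and p ⊓ r = Yew, so (p ⊓ q) ⊔ (p ⊓ r) = Fern ⊔ Yew = Yew.
Equal: no.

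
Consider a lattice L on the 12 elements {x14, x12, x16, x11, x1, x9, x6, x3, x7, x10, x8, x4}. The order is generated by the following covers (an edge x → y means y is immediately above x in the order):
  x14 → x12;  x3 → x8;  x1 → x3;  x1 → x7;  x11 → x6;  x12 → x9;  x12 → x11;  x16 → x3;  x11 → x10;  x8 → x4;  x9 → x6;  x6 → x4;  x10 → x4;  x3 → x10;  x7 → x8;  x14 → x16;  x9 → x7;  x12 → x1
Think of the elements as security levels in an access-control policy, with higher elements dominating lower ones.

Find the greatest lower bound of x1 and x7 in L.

Common lower bounds of {x1, x7}: x1, x12, x14.
The greatest among these is x1.

x1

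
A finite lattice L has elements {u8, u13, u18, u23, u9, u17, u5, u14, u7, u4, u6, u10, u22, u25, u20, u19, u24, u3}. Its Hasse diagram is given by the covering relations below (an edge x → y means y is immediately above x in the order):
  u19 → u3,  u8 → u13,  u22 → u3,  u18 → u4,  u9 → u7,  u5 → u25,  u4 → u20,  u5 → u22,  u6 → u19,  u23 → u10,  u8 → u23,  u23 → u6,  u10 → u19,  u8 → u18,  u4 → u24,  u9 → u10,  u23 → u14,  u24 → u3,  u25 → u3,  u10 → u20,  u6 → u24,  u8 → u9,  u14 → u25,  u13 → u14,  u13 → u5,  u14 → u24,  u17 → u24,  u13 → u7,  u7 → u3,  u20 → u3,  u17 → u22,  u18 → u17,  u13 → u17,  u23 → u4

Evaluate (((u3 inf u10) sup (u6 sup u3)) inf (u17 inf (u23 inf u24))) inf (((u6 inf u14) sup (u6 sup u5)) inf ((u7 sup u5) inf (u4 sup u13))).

u8

u3 ∧ u10 = u10
u6 ∨ u3 = u3
u10 ∨ u3 = u3
u23 ∧ u24 = u23
u17 ∧ u23 = u8
u3 ∧ u8 = u8
u6 ∧ u14 = u23
u6 ∨ u5 = u3
u23 ∨ u3 = u3
u7 ∨ u5 = u3
u4 ∨ u13 = u24
u3 ∧ u24 = u24
u3 ∧ u24 = u24
u8 ∧ u24 = u8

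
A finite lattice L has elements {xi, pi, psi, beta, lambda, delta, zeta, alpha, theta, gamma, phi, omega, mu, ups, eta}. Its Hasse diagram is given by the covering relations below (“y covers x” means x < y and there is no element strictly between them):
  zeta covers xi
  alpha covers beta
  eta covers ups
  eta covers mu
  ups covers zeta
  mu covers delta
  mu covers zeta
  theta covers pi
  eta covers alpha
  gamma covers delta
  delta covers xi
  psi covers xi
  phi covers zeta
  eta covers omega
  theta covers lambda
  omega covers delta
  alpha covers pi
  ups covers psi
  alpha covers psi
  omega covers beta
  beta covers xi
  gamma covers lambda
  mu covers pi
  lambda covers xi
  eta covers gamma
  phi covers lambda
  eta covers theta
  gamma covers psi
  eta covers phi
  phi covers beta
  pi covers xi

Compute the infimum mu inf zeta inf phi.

zeta

Common lower bounds of {mu, zeta, phi}: xi, zeta.
The greatest among these is zeta.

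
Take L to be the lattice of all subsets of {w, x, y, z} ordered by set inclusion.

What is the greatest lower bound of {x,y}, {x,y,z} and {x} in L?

Under ⊆, meet is intersection: {x,y} ∩ {x,y,z} ∩ {x} = {x}.

{x}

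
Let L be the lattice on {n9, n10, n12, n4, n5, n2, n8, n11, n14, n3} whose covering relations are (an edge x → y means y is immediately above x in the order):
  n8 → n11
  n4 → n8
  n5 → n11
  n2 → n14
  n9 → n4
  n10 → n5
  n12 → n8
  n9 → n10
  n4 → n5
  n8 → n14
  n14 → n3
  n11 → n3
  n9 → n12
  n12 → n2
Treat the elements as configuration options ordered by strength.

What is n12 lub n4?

n8

Common upper bounds of {n12, n4}: n11, n14, n3, n8.
The least among these is n8.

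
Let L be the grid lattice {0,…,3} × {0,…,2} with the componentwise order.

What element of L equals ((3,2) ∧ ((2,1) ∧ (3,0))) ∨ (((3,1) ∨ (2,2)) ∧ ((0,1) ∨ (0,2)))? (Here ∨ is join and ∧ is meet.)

(2,2)

(2,1) ∧ (3,0) = (2,0)
(3,2) ∧ (2,0) = (2,0)
(3,1) ∨ (2,2) = (3,2)
(0,1) ∨ (0,2) = (0,2)
(3,2) ∧ (0,2) = (0,2)
(2,0) ∨ (0,2) = (2,2)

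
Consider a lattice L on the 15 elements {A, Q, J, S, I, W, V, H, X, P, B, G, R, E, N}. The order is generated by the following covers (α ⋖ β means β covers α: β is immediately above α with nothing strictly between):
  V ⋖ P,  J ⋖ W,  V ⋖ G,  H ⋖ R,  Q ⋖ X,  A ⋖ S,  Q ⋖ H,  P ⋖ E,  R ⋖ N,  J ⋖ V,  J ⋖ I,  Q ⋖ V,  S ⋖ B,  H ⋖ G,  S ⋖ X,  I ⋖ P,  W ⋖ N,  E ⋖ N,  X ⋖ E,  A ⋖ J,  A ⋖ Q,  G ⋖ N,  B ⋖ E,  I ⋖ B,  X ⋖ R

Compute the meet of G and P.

Common lower bounds of {G, P}: A, J, Q, V.
The greatest among these is V.

V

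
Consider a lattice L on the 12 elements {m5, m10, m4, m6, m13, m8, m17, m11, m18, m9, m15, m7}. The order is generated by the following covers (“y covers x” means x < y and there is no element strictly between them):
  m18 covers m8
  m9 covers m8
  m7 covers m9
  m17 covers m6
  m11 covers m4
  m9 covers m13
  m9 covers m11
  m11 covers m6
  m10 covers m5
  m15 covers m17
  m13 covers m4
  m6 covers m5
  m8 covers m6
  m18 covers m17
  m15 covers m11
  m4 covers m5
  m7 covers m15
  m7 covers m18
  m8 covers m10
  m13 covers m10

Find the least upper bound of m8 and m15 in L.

Common upper bounds of {m8, m15}: m7.
The least among these is m7.

m7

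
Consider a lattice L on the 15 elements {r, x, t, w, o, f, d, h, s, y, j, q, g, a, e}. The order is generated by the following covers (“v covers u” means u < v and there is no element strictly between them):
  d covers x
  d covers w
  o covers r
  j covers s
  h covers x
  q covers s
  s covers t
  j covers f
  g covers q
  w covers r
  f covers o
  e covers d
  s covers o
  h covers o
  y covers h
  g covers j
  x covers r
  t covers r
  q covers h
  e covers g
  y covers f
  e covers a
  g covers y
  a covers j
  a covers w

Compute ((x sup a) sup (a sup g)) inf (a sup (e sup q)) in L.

e

x ∨ a = e
a ∨ g = e
e ∨ e = e
e ∨ q = e
a ∨ e = e
e ∧ e = e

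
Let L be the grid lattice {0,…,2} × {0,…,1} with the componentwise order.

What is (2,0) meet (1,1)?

(1,0)

In a product of chains, the meet is componentwise min, giving (1,0).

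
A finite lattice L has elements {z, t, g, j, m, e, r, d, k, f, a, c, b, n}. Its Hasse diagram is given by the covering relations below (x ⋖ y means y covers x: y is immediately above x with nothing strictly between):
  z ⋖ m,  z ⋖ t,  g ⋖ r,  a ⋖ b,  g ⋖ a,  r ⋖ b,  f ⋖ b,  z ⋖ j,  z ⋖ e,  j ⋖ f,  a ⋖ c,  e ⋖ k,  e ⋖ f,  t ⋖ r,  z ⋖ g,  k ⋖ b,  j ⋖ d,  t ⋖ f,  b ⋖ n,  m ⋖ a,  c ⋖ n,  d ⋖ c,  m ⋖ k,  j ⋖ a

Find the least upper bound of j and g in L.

Common upper bounds of {j, g}: a, b, c, n.
The least among these is a.

a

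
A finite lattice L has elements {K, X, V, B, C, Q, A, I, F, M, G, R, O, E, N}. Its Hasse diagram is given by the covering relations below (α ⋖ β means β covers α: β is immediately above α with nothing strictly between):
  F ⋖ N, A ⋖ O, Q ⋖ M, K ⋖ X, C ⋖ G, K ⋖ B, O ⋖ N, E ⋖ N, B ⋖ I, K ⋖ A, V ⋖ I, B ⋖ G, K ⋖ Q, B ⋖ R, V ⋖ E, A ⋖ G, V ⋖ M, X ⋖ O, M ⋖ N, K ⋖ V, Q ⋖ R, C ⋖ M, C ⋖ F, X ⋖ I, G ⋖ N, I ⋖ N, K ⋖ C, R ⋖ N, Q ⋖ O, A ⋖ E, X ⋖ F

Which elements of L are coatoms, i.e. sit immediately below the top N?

E, F, G, I, M, O, R

The coatoms are exactly the elements covered by N: E, F, G, I, M, O, R.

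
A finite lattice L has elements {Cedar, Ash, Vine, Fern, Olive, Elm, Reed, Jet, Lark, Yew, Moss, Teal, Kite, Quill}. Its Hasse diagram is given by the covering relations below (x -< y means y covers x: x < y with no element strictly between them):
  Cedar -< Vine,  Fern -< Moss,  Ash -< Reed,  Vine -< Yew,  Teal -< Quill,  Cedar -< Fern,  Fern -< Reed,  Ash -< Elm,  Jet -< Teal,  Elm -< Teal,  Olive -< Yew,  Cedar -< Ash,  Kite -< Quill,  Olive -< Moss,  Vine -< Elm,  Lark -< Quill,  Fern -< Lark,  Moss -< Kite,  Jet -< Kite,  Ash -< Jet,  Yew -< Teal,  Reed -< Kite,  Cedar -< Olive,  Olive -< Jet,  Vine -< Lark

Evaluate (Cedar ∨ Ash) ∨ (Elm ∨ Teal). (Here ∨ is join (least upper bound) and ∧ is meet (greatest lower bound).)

Teal

Cedar ∨ Ash = Ash
Elm ∨ Teal = Teal
Ash ∨ Teal = Teal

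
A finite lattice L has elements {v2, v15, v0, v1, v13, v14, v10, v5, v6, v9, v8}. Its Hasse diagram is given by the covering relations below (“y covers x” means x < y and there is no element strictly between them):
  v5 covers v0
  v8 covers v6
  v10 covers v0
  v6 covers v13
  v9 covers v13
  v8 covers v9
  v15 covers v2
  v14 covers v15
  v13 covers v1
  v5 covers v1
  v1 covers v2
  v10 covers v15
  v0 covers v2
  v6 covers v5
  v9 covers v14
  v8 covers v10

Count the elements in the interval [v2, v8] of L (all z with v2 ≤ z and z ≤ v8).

11

The interval [v2, v8] = {v0, v1, v10, v13, v14, v15, v2, v5, v6, v8, v9}, which has 11 elements.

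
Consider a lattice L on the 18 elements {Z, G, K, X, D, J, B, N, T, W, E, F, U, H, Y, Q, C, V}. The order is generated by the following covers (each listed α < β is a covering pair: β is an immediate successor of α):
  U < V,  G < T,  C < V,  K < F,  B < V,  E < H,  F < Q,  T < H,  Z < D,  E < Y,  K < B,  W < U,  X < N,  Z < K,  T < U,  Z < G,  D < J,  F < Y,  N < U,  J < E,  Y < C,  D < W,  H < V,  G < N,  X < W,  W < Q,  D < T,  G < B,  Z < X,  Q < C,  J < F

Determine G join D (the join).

Common upper bounds of {G, D}: H, T, U, V.
The least among these is T.

T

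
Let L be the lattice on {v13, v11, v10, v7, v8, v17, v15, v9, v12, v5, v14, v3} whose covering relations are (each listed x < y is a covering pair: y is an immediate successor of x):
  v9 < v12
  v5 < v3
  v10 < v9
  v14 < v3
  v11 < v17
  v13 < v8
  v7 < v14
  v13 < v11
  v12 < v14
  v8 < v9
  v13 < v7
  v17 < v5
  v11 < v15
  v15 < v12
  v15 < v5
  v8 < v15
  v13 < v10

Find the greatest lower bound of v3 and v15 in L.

Common lower bounds of {v3, v15}: v11, v13, v15, v8.
The greatest among these is v15.

v15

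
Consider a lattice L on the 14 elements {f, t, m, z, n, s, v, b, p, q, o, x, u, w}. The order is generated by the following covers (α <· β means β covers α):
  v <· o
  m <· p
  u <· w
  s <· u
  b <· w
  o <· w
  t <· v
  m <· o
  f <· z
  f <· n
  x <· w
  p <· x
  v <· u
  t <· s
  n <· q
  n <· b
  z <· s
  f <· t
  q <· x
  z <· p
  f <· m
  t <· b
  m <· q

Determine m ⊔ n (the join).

Common upper bounds of {m, n}: q, w, x.
The least among these is q.

q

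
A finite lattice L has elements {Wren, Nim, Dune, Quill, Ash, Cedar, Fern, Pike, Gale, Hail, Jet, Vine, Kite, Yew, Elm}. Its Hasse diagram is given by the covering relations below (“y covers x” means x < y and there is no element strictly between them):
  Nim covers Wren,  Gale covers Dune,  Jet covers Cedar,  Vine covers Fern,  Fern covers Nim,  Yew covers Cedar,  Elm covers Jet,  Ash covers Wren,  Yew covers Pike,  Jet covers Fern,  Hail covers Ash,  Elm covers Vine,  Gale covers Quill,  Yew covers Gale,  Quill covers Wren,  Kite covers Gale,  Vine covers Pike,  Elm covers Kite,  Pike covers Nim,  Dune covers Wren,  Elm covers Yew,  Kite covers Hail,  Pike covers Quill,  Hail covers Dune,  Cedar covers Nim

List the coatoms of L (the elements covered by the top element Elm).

Jet, Kite, Vine, Yew

The coatoms are exactly the elements covered by Elm: Jet, Kite, Vine, Yew.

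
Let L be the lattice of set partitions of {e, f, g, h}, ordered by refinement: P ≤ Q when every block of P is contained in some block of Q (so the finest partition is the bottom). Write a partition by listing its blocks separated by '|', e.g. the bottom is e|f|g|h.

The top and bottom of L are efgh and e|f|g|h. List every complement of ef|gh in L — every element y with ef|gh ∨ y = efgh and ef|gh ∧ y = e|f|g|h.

eg|fh, eg|f|h, eh|fg, eh|f|g, e|fg|h, e|fh|g

Need y with ef|gh ∨ y = efgh and ef|gh ∧ y = e|f|g|h.
Checking each element gives: eg|fh, eg|f|h, eh|fg, eh|f|g, e|fg|h, e|fh|g.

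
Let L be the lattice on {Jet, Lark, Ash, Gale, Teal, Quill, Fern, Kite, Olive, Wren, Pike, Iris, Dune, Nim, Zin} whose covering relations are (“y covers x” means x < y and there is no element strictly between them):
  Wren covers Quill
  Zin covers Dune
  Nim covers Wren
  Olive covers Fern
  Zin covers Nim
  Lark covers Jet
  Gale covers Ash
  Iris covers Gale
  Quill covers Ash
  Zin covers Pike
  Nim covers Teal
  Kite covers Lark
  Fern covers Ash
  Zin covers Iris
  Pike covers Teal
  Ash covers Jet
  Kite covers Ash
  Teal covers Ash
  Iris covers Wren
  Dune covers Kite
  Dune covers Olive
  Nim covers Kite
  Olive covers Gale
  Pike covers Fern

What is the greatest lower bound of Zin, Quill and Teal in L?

Ash

Common lower bounds of {Zin, Quill, Teal}: Ash, Jet.
The greatest among these is Ash.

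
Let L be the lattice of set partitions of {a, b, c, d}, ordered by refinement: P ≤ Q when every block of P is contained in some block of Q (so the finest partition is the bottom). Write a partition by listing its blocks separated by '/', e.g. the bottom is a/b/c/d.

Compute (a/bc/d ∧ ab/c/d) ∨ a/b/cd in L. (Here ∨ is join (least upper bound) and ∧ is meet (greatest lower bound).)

a/bc/d ∧ ab/c/d = a/b/c/d
a/b/c/d ∨ a/b/cd = a/b/cd

a/b/cd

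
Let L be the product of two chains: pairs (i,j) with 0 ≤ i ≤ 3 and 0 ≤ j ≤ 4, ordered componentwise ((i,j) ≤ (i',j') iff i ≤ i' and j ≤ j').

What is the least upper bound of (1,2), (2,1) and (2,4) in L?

In a product of chains, the join is componentwise max, giving (2,4).

(2,4)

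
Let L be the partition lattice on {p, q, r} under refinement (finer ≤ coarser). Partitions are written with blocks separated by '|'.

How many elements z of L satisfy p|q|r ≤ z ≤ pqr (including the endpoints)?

The interval [p|q|r, pqr] = {pqr, pq|r, pr|q, p|qr, p|q|r}, which has 5 elements.

5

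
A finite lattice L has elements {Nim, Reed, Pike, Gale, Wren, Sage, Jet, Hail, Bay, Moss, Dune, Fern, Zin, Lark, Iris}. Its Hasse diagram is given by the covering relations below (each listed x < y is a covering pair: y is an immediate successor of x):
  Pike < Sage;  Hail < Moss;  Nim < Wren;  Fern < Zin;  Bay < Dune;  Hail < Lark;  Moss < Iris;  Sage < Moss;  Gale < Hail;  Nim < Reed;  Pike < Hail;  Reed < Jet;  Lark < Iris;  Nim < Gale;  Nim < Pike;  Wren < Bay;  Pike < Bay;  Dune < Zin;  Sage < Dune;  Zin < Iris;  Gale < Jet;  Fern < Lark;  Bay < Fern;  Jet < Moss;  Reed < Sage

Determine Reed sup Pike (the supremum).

Sage

Common upper bounds of {Reed, Pike}: Dune, Iris, Moss, Sage, Zin.
The least among these is Sage.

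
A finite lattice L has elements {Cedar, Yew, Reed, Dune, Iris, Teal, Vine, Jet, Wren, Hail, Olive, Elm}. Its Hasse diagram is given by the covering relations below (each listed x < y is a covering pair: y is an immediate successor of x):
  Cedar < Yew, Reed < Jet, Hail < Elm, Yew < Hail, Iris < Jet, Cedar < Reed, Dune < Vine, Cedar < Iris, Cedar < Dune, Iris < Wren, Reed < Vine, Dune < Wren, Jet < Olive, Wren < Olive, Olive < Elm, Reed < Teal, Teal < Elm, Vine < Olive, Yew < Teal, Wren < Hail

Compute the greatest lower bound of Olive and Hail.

Wren

Common lower bounds of {Olive, Hail}: Cedar, Dune, Iris, Wren.
The greatest among these is Wren.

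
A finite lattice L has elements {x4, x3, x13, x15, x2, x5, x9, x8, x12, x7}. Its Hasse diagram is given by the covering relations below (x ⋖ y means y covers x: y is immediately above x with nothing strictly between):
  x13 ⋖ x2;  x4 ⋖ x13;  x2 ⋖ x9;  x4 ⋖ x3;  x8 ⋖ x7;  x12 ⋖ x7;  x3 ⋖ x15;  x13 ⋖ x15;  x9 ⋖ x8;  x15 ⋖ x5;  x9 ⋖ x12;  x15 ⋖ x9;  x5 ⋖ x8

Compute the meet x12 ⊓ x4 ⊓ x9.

Common lower bounds of {x12, x4, x9}: x4.
The greatest among these is x4.

x4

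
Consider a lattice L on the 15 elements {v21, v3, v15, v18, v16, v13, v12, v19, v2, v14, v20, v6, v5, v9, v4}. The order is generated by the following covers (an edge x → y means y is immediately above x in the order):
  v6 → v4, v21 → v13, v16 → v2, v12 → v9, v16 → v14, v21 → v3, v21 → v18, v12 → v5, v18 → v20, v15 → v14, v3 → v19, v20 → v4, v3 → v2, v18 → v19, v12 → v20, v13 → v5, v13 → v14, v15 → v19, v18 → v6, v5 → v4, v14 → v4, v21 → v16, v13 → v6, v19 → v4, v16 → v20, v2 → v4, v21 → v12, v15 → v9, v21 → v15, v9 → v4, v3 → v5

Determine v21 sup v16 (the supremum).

v16

Common upper bounds of {v21, v16}: v14, v16, v2, v20, v4.
The least among these is v16.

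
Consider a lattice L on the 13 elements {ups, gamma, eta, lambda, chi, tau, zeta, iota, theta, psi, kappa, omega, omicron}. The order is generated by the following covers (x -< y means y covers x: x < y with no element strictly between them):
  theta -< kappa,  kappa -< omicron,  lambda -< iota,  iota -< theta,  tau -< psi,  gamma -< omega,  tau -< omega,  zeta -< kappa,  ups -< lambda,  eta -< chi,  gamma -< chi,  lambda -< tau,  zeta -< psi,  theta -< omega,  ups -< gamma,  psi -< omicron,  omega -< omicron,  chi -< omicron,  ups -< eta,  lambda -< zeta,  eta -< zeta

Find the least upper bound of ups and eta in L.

Common upper bounds of {ups, eta}: chi, eta, kappa, omicron, psi, zeta.
The least among these is eta.

eta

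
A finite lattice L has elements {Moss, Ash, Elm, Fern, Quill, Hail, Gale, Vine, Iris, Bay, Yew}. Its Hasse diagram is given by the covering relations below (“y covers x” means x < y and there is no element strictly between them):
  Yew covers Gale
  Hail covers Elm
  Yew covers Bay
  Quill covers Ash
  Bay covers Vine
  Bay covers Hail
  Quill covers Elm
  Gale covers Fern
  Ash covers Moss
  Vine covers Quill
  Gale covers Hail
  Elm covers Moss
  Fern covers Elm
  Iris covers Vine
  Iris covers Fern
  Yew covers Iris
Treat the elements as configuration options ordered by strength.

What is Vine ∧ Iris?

Vine

Common lower bounds of {Vine, Iris}: Ash, Elm, Moss, Quill, Vine.
The greatest among these is Vine.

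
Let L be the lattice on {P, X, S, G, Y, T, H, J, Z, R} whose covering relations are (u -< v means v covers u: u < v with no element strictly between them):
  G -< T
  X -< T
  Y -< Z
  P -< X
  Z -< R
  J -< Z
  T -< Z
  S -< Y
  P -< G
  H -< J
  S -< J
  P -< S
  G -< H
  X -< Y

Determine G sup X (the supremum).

T

Common upper bounds of {G, X}: R, T, Z.
The least among these is T.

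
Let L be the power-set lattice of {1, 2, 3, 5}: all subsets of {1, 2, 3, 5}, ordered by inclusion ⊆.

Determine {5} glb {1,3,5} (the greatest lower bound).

{5}

Common lower bounds of {{5}, {1,3,5}}: {5}, ∅.
The greatest among these is {5}.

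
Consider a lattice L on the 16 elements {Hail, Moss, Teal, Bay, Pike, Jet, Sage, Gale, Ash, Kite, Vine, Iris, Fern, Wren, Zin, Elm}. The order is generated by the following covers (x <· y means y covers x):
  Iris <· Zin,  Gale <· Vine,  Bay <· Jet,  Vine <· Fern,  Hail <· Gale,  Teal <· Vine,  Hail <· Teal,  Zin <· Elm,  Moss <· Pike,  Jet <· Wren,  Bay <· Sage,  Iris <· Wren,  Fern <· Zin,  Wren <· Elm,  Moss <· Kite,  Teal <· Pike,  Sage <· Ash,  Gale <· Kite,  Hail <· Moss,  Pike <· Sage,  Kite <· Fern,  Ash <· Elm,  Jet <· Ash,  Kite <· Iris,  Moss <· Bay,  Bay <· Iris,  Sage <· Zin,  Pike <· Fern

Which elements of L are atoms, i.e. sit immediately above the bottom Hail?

Gale, Moss, Teal

The atoms are exactly the elements that cover Hail: Gale, Moss, Teal.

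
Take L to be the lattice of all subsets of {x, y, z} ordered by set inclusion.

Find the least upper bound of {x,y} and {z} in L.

{x,y,z}

Under ⊆, join is union: {x,y} ∪ {z} = {x,y,z}.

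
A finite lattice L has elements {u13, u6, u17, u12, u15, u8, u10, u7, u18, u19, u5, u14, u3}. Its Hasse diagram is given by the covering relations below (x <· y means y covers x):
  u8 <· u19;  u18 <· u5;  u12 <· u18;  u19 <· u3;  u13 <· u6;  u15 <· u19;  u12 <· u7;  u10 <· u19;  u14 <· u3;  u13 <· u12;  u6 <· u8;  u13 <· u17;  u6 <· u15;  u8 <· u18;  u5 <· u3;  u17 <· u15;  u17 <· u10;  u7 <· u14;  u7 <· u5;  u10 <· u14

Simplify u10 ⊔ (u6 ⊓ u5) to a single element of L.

u19

u6 ∧ u5 = u6
u10 ∨ u6 = u19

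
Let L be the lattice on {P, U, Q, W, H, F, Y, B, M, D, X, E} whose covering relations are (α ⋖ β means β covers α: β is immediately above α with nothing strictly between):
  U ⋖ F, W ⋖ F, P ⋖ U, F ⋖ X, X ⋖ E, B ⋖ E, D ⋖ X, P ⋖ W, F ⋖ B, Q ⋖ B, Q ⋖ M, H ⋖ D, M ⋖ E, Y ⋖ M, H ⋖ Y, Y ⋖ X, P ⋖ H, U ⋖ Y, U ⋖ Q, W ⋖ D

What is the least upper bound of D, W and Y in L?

X

Common upper bounds of {D, W, Y}: E, X.
The least among these is X.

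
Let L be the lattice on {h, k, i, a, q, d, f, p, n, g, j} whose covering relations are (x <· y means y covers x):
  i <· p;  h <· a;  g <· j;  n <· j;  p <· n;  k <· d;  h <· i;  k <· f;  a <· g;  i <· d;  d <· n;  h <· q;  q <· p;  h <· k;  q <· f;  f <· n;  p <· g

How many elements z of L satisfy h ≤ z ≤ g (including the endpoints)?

The interval [h, g] = {a, g, h, i, p, q}, which has 6 elements.

6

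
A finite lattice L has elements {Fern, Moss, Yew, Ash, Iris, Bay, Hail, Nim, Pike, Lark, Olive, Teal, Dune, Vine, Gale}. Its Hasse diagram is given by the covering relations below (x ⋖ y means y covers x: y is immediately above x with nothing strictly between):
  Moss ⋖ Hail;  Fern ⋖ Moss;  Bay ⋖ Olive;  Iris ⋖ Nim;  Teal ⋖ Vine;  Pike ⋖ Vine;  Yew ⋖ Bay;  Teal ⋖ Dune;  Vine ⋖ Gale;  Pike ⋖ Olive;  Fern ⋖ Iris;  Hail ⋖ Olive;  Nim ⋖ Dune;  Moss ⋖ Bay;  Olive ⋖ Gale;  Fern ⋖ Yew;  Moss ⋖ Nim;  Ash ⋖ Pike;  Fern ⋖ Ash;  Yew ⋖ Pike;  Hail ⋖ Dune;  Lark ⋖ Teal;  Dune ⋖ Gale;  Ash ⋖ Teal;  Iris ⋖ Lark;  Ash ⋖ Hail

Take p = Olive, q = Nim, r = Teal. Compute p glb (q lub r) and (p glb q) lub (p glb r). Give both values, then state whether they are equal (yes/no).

q lub r = Dune, so p glb (q lub r) = Olive glb Dune = Hail.
p glb q = Moss and p glb r = Ash, so (p glb q) lub (p glb r) = Moss lub Ash = Hail.
Equal: yes.

Hail; Hail; yes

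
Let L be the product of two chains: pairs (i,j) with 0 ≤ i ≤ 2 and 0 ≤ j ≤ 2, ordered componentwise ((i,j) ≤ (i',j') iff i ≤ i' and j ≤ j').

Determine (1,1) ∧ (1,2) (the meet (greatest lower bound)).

(1,1)

Common lower bounds of {(1,1), (1,2)}: (0,0), (0,1), (1,0), (1,1).
The greatest among these is (1,1).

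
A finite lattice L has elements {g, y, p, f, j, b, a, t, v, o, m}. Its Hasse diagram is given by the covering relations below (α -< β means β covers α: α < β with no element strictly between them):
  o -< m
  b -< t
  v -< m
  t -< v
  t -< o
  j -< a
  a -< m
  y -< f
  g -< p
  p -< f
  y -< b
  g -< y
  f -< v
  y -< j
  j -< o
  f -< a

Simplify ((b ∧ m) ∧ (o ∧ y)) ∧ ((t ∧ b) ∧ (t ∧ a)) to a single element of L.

y

b ∧ m = b
o ∧ y = y
b ∧ y = y
t ∧ b = b
t ∧ a = y
b ∧ y = y
y ∧ y = y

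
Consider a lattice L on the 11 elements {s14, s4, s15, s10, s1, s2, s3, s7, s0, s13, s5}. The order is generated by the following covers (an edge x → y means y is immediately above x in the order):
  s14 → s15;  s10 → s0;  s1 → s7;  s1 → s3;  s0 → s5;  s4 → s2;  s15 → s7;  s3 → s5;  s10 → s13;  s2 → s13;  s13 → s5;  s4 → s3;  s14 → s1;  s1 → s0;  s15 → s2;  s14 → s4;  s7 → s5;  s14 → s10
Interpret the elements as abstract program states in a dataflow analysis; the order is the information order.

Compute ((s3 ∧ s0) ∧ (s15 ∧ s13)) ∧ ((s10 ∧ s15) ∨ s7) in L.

s14

s3 ∧ s0 = s1
s15 ∧ s13 = s15
s1 ∧ s15 = s14
s10 ∧ s15 = s14
s14 ∨ s7 = s7
s14 ∧ s7 = s14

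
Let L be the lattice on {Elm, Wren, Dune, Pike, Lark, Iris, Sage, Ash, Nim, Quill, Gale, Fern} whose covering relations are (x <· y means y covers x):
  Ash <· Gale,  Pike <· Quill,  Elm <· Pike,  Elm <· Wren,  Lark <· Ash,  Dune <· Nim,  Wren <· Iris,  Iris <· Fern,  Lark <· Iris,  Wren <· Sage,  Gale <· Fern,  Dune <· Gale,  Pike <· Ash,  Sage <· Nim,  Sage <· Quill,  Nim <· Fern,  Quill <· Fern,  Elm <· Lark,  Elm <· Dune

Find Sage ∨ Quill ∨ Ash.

Common upper bounds of {Sage, Quill, Ash}: Fern.
The least among these is Fern.

Fern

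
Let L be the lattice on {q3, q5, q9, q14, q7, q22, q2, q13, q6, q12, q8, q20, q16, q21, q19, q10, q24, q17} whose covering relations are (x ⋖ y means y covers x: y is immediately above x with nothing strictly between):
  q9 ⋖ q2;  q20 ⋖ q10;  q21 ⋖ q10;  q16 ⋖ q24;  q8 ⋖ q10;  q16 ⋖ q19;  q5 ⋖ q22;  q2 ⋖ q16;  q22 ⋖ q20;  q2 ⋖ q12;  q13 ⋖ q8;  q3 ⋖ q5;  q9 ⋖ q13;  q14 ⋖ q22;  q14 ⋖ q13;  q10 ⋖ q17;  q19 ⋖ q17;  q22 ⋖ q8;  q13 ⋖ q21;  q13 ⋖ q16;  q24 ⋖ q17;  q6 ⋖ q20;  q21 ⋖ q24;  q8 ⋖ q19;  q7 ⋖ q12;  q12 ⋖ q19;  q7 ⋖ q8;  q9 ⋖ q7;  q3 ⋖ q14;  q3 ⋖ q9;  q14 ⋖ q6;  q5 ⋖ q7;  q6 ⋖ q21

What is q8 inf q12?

Common lower bounds of {q8, q12}: q3, q5, q7, q9.
The greatest among these is q7.

q7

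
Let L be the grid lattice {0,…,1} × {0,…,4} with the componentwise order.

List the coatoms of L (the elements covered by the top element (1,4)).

The coatoms are exactly the elements covered by (1,4): (0,4), (1,3).

(0,4), (1,3)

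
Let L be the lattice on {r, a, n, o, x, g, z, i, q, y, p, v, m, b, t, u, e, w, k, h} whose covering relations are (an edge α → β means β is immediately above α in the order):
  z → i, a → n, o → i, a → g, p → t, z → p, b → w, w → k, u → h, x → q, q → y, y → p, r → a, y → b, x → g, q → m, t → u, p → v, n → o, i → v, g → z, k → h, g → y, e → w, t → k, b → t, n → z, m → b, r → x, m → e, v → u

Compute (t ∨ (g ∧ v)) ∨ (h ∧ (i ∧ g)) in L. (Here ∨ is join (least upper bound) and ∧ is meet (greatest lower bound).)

t

g ∧ v = g
t ∨ g = t
i ∧ g = g
h ∧ g = g
t ∨ g = t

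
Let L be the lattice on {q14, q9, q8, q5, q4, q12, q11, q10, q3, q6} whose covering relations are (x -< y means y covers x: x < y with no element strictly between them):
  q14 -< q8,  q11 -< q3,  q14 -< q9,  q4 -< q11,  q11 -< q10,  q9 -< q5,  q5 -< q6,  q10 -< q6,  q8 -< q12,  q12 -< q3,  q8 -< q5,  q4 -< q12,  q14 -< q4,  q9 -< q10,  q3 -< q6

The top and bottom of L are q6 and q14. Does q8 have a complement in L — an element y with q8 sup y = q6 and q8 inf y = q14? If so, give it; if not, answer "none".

Need y with q8 ∨ y = q6 and q8 ∧ y = q14.
Checking each element gives: q10.

q10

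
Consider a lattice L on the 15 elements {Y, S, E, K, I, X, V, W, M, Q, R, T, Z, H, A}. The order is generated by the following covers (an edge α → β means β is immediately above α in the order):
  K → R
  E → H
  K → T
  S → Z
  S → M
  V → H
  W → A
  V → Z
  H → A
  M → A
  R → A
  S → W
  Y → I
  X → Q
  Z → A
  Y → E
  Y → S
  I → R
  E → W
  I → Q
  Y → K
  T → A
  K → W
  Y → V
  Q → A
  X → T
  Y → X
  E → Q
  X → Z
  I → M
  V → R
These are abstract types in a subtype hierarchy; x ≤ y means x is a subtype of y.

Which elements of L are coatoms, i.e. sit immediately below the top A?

H, M, Q, R, T, W, Z

The coatoms are exactly the elements covered by A: H, M, Q, R, T, W, Z.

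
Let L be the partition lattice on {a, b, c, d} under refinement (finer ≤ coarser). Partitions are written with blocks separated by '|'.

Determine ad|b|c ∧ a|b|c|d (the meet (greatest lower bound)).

The meet (common refinement) of ad|b|c and a|b|c|d intersects blocks pairwise, giving a|b|c|d.

a|b|c|d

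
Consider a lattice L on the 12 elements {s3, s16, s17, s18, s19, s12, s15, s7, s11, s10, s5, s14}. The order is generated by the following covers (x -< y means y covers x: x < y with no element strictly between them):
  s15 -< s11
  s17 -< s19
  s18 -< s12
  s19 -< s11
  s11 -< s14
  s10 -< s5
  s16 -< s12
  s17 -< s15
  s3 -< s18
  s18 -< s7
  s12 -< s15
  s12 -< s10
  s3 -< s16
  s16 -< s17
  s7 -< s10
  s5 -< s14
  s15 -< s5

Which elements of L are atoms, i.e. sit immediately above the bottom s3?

The atoms are exactly the elements that cover s3: s16, s18.

s16, s18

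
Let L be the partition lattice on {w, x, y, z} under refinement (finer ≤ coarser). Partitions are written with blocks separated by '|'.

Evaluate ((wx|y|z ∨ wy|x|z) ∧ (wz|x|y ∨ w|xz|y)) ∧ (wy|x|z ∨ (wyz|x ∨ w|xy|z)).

wx|y|z ∨ wy|x|z = wxy|z
wz|x|y ∨ w|xz|y = wxz|y
wxy|z ∧ wxz|y = wx|y|z
wyz|x ∨ w|xy|z = wxyz
wy|x|z ∨ wxyz = wxyz
wx|y|z ∧ wxyz = wx|y|z

wx|y|z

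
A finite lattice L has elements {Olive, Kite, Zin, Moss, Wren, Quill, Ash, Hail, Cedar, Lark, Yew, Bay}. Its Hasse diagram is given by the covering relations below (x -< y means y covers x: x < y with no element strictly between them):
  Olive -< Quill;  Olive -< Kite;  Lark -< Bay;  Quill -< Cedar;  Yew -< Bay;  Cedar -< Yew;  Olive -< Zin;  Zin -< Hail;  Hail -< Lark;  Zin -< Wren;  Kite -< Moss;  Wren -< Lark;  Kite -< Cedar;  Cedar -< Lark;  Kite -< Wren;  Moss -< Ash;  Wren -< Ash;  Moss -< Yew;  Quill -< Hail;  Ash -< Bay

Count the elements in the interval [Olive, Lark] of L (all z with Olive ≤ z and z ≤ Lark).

8

The interval [Olive, Lark] = {Cedar, Hail, Kite, Lark, Olive, Quill, Wren, Zin}, which has 8 elements.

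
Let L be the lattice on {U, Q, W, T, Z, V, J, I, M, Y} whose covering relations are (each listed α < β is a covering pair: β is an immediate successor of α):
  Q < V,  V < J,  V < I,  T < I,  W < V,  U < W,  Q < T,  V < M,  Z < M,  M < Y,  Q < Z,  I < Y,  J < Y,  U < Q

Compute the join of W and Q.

Common upper bounds of {W, Q}: I, J, M, V, Y.
The least among these is V.

V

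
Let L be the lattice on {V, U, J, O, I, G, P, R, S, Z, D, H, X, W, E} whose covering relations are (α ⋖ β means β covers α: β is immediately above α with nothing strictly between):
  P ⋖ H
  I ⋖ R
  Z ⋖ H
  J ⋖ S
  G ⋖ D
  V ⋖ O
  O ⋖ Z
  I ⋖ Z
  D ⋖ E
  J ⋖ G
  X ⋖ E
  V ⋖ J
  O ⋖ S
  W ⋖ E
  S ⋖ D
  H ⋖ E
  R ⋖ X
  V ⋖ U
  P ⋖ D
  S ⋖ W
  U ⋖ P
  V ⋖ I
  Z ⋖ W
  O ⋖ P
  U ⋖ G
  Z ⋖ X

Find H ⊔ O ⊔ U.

Common upper bounds of {H, O, U}: E, H.
The least among these is H.

H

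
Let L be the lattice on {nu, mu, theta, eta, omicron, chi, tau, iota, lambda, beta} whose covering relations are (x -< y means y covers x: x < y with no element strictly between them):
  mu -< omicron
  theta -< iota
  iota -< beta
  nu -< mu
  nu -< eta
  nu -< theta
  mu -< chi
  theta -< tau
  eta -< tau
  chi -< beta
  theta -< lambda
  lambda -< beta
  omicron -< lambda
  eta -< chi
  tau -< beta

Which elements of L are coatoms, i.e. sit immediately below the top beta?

chi, iota, lambda, tau

The coatoms are exactly the elements covered by beta: chi, iota, lambda, tau.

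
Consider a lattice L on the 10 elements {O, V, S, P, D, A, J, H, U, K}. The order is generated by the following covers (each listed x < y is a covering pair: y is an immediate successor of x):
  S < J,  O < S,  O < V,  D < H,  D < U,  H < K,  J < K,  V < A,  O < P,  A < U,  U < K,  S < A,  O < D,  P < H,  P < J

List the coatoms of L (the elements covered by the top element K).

H, J, U

The coatoms are exactly the elements covered by K: H, J, U.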